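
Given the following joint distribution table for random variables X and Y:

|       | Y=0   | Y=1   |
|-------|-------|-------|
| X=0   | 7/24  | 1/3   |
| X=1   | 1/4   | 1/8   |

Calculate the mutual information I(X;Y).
Marginal P(X) (row sums):
  P(X=0) = 7/24 + 1/3 = 5/8
  P(X=1) = 1/4 + 1/8 = 3/8
Marginal P(Y) (column sums):
  P(Y=0) = 7/24 + 1/4 = 13/24
  P(Y=1) = 1/3 + 1/8 = 11/24

H(X) = -[(5/8)·log₂(5/8) + (3/8)·log₂(3/8)]
  = 0.4238 + 0.5306
  = 0.9544 bits
H(Y) = -[(13/24)·log₂(13/24) + (11/24)·log₂(11/24)]
  = 0.4791 + 0.5159
  = 0.9950 bits
H(X,Y) = -[(7/24)·log₂(7/24) + (1/3)·log₂(1/3) + (1/4)·log₂(1/4) + (1/8)·log₂(1/8)]
  = 0.5185 + 0.5283 + 0.5000 + 0.3750
  = 1.9218 bits

I(X;Y) = H(X) + H(Y) - H(X,Y)
  = 0.9544 + 0.9950 - 1.9218
  = 0.0276 bits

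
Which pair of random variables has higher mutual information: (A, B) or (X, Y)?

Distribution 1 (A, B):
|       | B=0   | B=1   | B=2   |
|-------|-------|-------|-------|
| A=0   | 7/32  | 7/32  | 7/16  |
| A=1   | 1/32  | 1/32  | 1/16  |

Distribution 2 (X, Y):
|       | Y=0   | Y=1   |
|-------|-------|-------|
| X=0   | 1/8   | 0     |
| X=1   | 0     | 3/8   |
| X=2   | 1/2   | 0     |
Distribution 1 (A, B):
Marginal P(A) (row sums):
  P(A=0) = 7/32 + 7/32 + 7/16 = 7/8
  P(A=1) = 1/32 + 1/32 + 1/16 = 1/8
Marginal P(B) (column sums):
  P(B=0) = 7/32 + 1/32 = 1/4
  P(B=1) = 7/32 + 1/32 = 1/4
  P(B=2) = 7/16 + 1/16 = 1/2

H(A) = -[(7/8)·log₂(7/8) + (1/8)·log₂(1/8)]
  = 0.1686 + 0.3750
  = 0.5436 bits
H(B) = -[(1/4)·log₂(1/4) + (1/4)·log₂(1/4) + (1/2)·log₂(1/2)]
  = 0.5000 + 0.5000 + 0.5000
  = 1.5000 bits
H(A,B) = -[(7/32)·log₂(7/32) + (7/32)·log₂(7/32) + (7/16)·log₂(7/16) + (1/32)·log₂(1/32) + (1/32)·log₂(1/32) + (1/16)·log₂(1/16)]
  = 0.4796 + 0.4796 + 0.5218 + 0.1563 + 0.1563 + 0.2500
  = 2.0436 bits

I(A;B) = H(A) + H(B) - H(A,B)
  = 0.5436 + 1.5000 - 2.0436
  = 0.0000 bits

Distribution 2 (X, Y):
Marginal P(X) (row sums):
  P(X=0) = 1/8 + 0 = 1/8
  P(X=1) = 0 + 3/8 = 3/8
  P(X=2) = 1/2 + 0 = 1/2
Marginal P(Y) (column sums):
  P(Y=0) = 1/8 + 0 + 1/2 = 5/8
  P(Y=1) = 0 + 3/8 + 0 = 3/8

H(X) = -[(1/8)·log₂(1/8) + (3/8)·log₂(3/8) + (1/2)·log₂(1/2)]
  = 0.3750 + 0.5306 + 0.5000
  = 1.4056 bits
H(Y) = -[(5/8)·log₂(5/8) + (3/8)·log₂(3/8)]
  = 0.4238 + 0.5306
  = 0.9544 bits
H(X,Y) = -[(1/8)·log₂(1/8) + (3/8)·log₂(3/8) + (1/2)·log₂(1/2)]
  = 0.3750 + 0.5306 + 0.5000
  = 1.4056 bits

I(X;Y) = H(X) + H(Y) - H(X,Y)
  = 1.4056 + 0.9544 - 1.4056
  = 0.9544 bits

I(X;Y) = 0.9544 bits > I(A;B) = 0.0000 bits, so (X, Y) has the higher mutual information (stronger dependence).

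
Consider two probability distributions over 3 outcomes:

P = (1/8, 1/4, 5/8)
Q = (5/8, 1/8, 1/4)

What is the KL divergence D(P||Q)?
D(P||Q) = Σ P(i) log₂(P(i)/Q(i))
  i=0: (1/8) × log₂((1/8)/(5/8)) = (1/8) × log₂(1/5) = -0.2902
  i=1: (1/4) × log₂((1/4)/(1/8)) = (1/4) × log₂(2) = 0.2500
  i=2: (5/8) × log₂((5/8)/(1/4)) = (5/8) × log₂(5/2) = 0.8262
D(P||Q) = -0.2902 + 0.2500 + 0.8262
  = 0.7860 bits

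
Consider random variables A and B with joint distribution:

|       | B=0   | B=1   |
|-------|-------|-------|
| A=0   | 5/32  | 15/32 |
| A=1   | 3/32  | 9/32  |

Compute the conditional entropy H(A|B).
Marginal P(B) (column sums):
  P(B=0) = 5/32 + 3/32 = 1/4
  P(B=1) = 15/32 + 9/32 = 3/4

H(A|B) = -Σ P(A,B)·log₂ P(A|B), where P(A|B) = P(A,B) / P(B)
  (A=0,B=0): P(A|B) = (5/32)/(1/4) = 5/8;  -(5/32)·log₂(5/8) = 0.1059
  (A=0,B=1): P(A|B) = (15/32)/(3/4) = 5/8;  -(15/32)·log₂(5/8) = 0.3178
  (A=1,B=0): P(A|B) = (3/32)/(1/4) = 3/8;  -(3/32)·log₂(3/8) = 0.1327
  (A=1,B=1): P(A|B) = (9/32)/(3/4) = 3/8;  -(9/32)·log₂(3/8) = 0.3980
H(A|B) = 0.1059 + 0.3178 + 0.1327 + 0.3980
  = 0.9544 bits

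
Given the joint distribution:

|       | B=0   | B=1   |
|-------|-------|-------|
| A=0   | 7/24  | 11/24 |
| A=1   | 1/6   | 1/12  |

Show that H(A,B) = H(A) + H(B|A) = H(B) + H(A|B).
Marginal P(A) (row sums):
  P(A=0) = 7/24 + 11/24 = 3/4
  P(A=1) = 1/6 + 1/12 = 1/4
Marginal P(B) (column sums):
  P(B=0) = 7/24 + 1/6 = 11/24
  P(B=1) = 11/24 + 1/12 = 13/24

Decomposition 1: H(A) + H(B|A)
H(A) = -[(3/4)·log₂(3/4) + (1/4)·log₂(1/4)]
  = 0.3113 + 0.5000
  = 0.8113 bits
H(B|A) = -Σ P(A,B)·log₂ P(B|A), where P(B|A) = P(A,B) / P(A)
  (A=0,B=0): P(B|A) = (7/24)/(3/4) = 7/18;  -(7/24)·log₂(7/18) = 0.3974
  (A=0,B=1): P(B|A) = (11/24)/(3/4) = 11/18;  -(11/24)·log₂(11/18) = 0.3256
  (A=1,B=0): P(B|A) = (1/6)/(1/4) = 2/3;  -(1/6)·log₂(2/3) = 0.0975
  (A=1,B=1): P(B|A) = (1/12)/(1/4) = 1/3;  -(1/12)·log₂(1/3) = 0.1321
H(B|A) = 0.3974 + 0.3256 + 0.0975 + 0.1321
  = 0.9526 bits
H(A) + H(B|A) = 0.8113 + 0.9526 = 1.7639 bits

Decomposition 2: H(B) + H(A|B)
H(B) = -[(11/24)·log₂(11/24) + (13/24)·log₂(13/24)]
  = 0.5159 + 0.4791
  = 0.9950 bits
H(A|B) = -Σ P(A,B)·log₂ P(A|B), where P(A|B) = P(A,B) / P(B)
  (A=0,B=0): P(A|B) = (7/24)/(11/24) = 7/11;  -(7/24)·log₂(7/11) = 0.1902
  (A=0,B=1): P(A|B) = (11/24)/(13/24) = 11/13;  -(11/24)·log₂(11/13) = 0.1105
  (A=1,B=0): P(A|B) = (1/6)/(11/24) = 4/11;  -(1/6)·log₂(4/11) = 0.2432
  (A=1,B=1): P(A|B) = (1/12)/(13/24) = 2/13;  -(1/12)·log₂(2/13) = 0.2250
H(A|B) = 0.1902 + 0.1105 + 0.2432 + 0.2250
  = 0.7689 bits
H(B) + H(A|B) = 0.9950 + 0.7689 = 1.7639 bits

Direct computation of the joint entropy:
H(A,B) = -[(7/24)·log₂(7/24) + (11/24)·log₂(11/24) + (1/6)·log₂(1/6) + (1/12)·log₂(1/12)]
  = 0.5185 + 0.5159 + 0.4308 + 0.2987
  = 1.7639 bits

All three agree: H(A,B) = 1.7639 bits ✓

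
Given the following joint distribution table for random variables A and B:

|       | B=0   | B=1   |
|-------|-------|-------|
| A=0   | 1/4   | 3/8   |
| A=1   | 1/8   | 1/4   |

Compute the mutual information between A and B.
Marginal P(A) (row sums):
  P(A=0) = 1/4 + 3/8 = 5/8
  P(A=1) = 1/8 + 1/4 = 3/8
Marginal P(B) (column sums):
  P(B=0) = 1/4 + 1/8 = 3/8
  P(B=1) = 3/8 + 1/4 = 5/8

H(A) = -[(5/8)·log₂(5/8) + (3/8)·log₂(3/8)]
  = 0.4238 + 0.5306
  = 0.9544 bits
H(B) = -[(3/8)·log₂(3/8) + (5/8)·log₂(5/8)]
  = 0.5306 + 0.4238
  = 0.9544 bits
H(A,B) = -[(1/4)·log₂(1/4) + (3/8)·log₂(3/8) + (1/8)·log₂(1/8) + (1/4)·log₂(1/4)]
  = 0.5000 + 0.5306 + 0.3750 + 0.5000
  = 1.9056 bits

I(A;B) = H(A) + H(B) - H(A,B)
  = 0.9544 + 0.9544 - 1.9056
  = 0.0032 bits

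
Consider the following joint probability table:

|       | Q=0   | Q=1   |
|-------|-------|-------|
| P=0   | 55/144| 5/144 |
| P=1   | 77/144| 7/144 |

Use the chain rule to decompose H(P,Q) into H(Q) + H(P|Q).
By the chain rule: H(P,Q) = H(Q) + H(P|Q)

Marginal P(Q) (column sums):
  P(Q=0) = 55/144 + 77/144 = 11/12
  P(Q=1) = 5/144 + 7/144 = 1/12
H(Q) = -[(11/12)·log₂(11/12) + (1/12)·log₂(1/12)]
  = 0.1151 + 0.2987
  = 0.4138 bits
H(P|Q) = -Σ P(P,Q)·log₂ P(P|Q), where P(P|Q) = P(P,Q) / P(Q)
  (P=0,Q=0): P(P|Q) = (55/144)/(11/12) = 5/12;  -(55/144)·log₂(5/12) = 0.4824
  (P=0,Q=1): P(P|Q) = (5/144)/(1/12) = 5/12;  -(5/144)·log₂(5/12) = 0.0439
  (P=1,Q=0): P(P|Q) = (77/144)/(11/12) = 7/12;  -(77/144)·log₂(7/12) = 0.4158
  (P=1,Q=1): P(P|Q) = (7/144)/(1/12) = 7/12;  -(7/144)·log₂(7/12) = 0.0378
H(P|Q) = 0.4824 + 0.0439 + 0.4158 + 0.0378
  = 0.9799 bits

H(P,Q) = H(Q) + H(P|Q) = 0.4138 + 0.9799 = 1.3937 bits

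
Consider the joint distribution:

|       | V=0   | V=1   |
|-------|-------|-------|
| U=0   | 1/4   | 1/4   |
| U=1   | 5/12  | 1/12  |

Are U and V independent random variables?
Marginal P(U) (row sums):
  P(U=0) = 1/4 + 1/4 = 1/2
  P(U=1) = 5/12 + 1/12 = 1/2
Marginal P(V) (column sums):
  P(V=0) = 1/4 + 5/12 = 2/3
  P(V=1) = 1/4 + 1/12 = 1/3

U and V are independent iff P(U=i,V=j) = P(U=i)·P(V=j) for every cell.
  P(U=0)·P(V=0) = 1/2 × 2/3 = 1/3, but P(U=0,V=0) = 1/4 ✗

No, U and V are not independent. Quantitatively, I(U;V) > 0:

H(U) = -[(1/2)·log₂(1/2) + (1/2)·log₂(1/2)]
  = 0.5000 + 0.5000
  = 1.0000 bits
H(V) = -[(2/3)·log₂(2/3) + (1/3)·log₂(1/3)]
  = 0.3900 + 0.5283
  = 0.9183 bits
H(U,V) = -[(1/4)·log₂(1/4) + (1/4)·log₂(1/4) + (5/12)·log₂(5/12) + (1/12)·log₂(1/12)]
  = 0.5000 + 0.5000 + 0.5263 + 0.2987
  = 1.8250 bits
I(U;V) = H(U) + H(V) - H(U,V) = 1.0000 + 0.9183 - 1.8250 = 0.0933 bits > 0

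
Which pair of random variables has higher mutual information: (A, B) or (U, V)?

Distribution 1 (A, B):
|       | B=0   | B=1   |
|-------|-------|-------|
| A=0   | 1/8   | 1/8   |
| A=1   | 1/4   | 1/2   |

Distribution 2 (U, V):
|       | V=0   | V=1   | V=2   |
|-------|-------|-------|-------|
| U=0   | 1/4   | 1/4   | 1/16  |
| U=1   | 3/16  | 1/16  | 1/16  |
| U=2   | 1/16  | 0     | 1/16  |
Distribution 1 (A, B):
Marginal P(A) (row sums):
  P(A=0) = 1/8 + 1/8 = 1/4
  P(A=1) = 1/4 + 1/2 = 3/4
Marginal P(B) (column sums):
  P(B=0) = 1/8 + 1/4 = 3/8
  P(B=1) = 1/8 + 1/2 = 5/8

H(A) = -[(1/4)·log₂(1/4) + (3/4)·log₂(3/4)]
  = 0.5000 + 0.3113
  = 0.8113 bits
H(B) = -[(3/8)·log₂(3/8) + (5/8)·log₂(5/8)]
  = 0.5306 + 0.4238
  = 0.9544 bits
H(A,B) = -[(1/8)·log₂(1/8) + (1/8)·log₂(1/8) + (1/4)·log₂(1/4) + (1/2)·log₂(1/2)]
  = 0.3750 + 0.3750 + 0.5000 + 0.5000
  = 1.7500 bits

I(A;B) = H(A) + H(B) - H(A,B)
  = 0.8113 + 0.9544 - 1.7500
  = 0.0157 bits

Distribution 2 (U, V):
Marginal P(U) (row sums):
  P(U=0) = 1/4 + 1/4 + 1/16 = 9/16
  P(U=1) = 3/16 + 1/16 + 1/16 = 5/16
  P(U=2) = 1/16 + 0 + 1/16 = 1/8
Marginal P(V) (column sums):
  P(V=0) = 1/4 + 3/16 + 1/16 = 1/2
  P(V=1) = 1/4 + 1/16 + 0 = 5/16
  P(V=2) = 1/16 + 1/16 + 1/16 = 3/16

H(U) = -[(9/16)·log₂(9/16) + (5/16)·log₂(5/16) + (1/8)·log₂(1/8)]
  = 0.4669 + 0.5244 + 0.3750
  = 1.3663 bits
H(V) = -[(1/2)·log₂(1/2) + (5/16)·log₂(5/16) + (3/16)·log₂(3/16)]
  = 0.5000 + 0.5244 + 0.4528
  = 1.4772 bits
H(U,V) = -[(1/4)·log₂(1/4) + (1/4)·log₂(1/4) + (1/16)·log₂(1/16) + (3/16)·log₂(3/16) + (1/16)·log₂(1/16) + (1/16)·log₂(1/16) + (1/16)·log₂(1/16) + (1/16)·log₂(1/16)]
  = 0.5000 + 0.5000 + 0.2500 + 0.4528 + 0.2500 + 0.2500 + 0.2500 + 0.2500
  = 2.7028 bits

I(U;V) = H(U) + H(V) - H(U,V)
  = 1.3663 + 1.4772 - 2.7028
  = 0.1407 bits

I(U;V) = 0.1407 bits > I(A;B) = 0.0157 bits, so (U, V) has the higher mutual information (stronger dependence).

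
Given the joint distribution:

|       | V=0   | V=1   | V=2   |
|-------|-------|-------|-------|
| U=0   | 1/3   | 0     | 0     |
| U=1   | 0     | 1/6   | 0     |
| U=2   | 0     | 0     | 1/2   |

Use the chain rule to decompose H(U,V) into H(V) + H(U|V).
By the chain rule: H(U,V) = H(V) + H(U|V)

Marginal P(V) (column sums):
  P(V=0) = 1/3 + 0 + 0 = 1/3
  P(V=1) = 0 + 1/6 + 0 = 1/6
  P(V=2) = 0 + 0 + 1/2 = 1/2
H(V) = -[(1/3)·log₂(1/3) + (1/6)·log₂(1/6) + (1/2)·log₂(1/2)]
  = 0.5283 + 0.4308 + 0.5000
  = 1.4591 bits
H(U|V) = -Σ P(U,V)·log₂ P(U|V), where P(U|V) = P(U,V) / P(V)
  (cells with P(U,V) = 0 contribute 0)
  (U=0,V=0): P(U|V) = (1/3)/(1/3) = 1;  -(1/3)·log₂(1) = 0.0000
  (U=1,V=1): P(U|V) = (1/6)/(1/6) = 1;  -(1/6)·log₂(1) = 0.0000
  (U=2,V=2): P(U|V) = (1/2)/(1/2) = 1;  -(1/2)·log₂(1) = 0.0000
H(U|V) = 0.0000 + 0.0000 + 0.0000
  = 0.0000 bits

H(U,V) = H(V) + H(U|V) = 1.4591 + 0.0000 = 1.4591 bits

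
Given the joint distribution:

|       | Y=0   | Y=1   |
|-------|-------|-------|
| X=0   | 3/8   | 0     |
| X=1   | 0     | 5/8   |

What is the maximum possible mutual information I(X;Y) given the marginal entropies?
The upper bound on mutual information is I(X;Y) ≤ min(H(X), H(Y)).

Marginal P(X) (row sums):
  P(X=0) = 3/8 + 0 = 3/8
  P(X=1) = 0 + 5/8 = 5/8
Marginal P(Y) (column sums):
  P(Y=0) = 3/8 + 0 = 3/8
  P(Y=1) = 0 + 5/8 = 5/8

H(X) = -[(3/8)·log₂(3/8) + (5/8)·log₂(5/8)]
  = 0.5306 + 0.4238
  = 0.9544 bits
H(Y) = -[(3/8)·log₂(3/8) + (5/8)·log₂(5/8)]
  = 0.5306 + 0.4238
  = 0.9544 bits

Maximum possible I(X;Y) = min(0.9544, 0.9544) = 0.9544 bits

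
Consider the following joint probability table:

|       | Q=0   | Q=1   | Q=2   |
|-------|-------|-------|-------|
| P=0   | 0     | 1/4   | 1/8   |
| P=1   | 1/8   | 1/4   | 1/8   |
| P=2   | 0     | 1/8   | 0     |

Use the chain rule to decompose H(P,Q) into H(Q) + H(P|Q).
By the chain rule: H(P,Q) = H(Q) + H(P|Q)

Marginal P(Q) (column sums):
  P(Q=0) = 0 + 1/8 + 0 = 1/8
  P(Q=1) = 1/4 + 1/4 + 1/8 = 5/8
  P(Q=2) = 1/8 + 1/8 + 0 = 1/4
H(Q) = -[(1/8)·log₂(1/8) + (5/8)·log₂(5/8) + (1/4)·log₂(1/4)]
  = 0.3750 + 0.4238 + 0.5000
  = 1.2988 bits
H(P|Q) = -Σ P(P,Q)·log₂ P(P|Q), where P(P|Q) = P(P,Q) / P(Q)
  (cells with P(P,Q) = 0 contribute 0)
  (P=0,Q=1): P(P|Q) = (1/4)/(5/8) = 2/5;  -(1/4)·log₂(2/5) = 0.3305
  (P=0,Q=2): P(P|Q) = (1/8)/(1/4) = 1/2;  -(1/8)·log₂(1/2) = 0.1250
  (P=1,Q=0): P(P|Q) = (1/8)/(1/8) = 1;  -(1/8)·log₂(1) = 0.0000
  (P=1,Q=1): P(P|Q) = (1/4)/(5/8) = 2/5;  -(1/4)·log₂(2/5) = 0.3305
  (P=1,Q=2): P(P|Q) = (1/8)/(1/4) = 1/2;  -(1/8)·log₂(1/2) = 0.1250
  (P=2,Q=1): P(P|Q) = (1/8)/(5/8) = 1/5;  -(1/8)·log₂(1/5) = 0.2902
H(P|Q) = 0.3305 + 0.1250 + 0.0000 + 0.3305 + 0.1250 + 0.2902
  = 1.2012 bits

H(P,Q) = H(Q) + H(P|Q) = 1.2988 + 1.2012 = 2.5000 bits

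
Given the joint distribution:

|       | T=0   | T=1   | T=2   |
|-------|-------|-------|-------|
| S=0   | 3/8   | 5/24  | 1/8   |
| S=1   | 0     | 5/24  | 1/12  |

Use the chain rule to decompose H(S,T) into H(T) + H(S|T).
By the chain rule: H(S,T) = H(T) + H(S|T)

Marginal P(T) (column sums):
  P(T=0) = 3/8 + 0 = 3/8
  P(T=1) = 5/24 + 5/24 = 5/12
  P(T=2) = 1/8 + 1/12 = 5/24
H(T) = -[(3/8)·log₂(3/8) + (5/12)·log₂(5/12) + (5/24)·log₂(5/24)]
  = 0.5306 + 0.5263 + 0.4715
  = 1.5284 bits
H(S|T) = -Σ P(S,T)·log₂ P(S|T), where P(S|T) = P(S,T) / P(T)
  (cells with P(S,T) = 0 contribute 0)
  (S=0,T=0): P(S|T) = (3/8)/(3/8) = 1;  -(3/8)·log₂(1) = 0.0000
  (S=0,T=1): P(S|T) = (5/24)/(5/12) = 1/2;  -(5/24)·log₂(1/2) = 0.2083
  (S=0,T=2): P(S|T) = (1/8)/(5/24) = 3/5;  -(1/8)·log₂(3/5) = 0.0921
  (S=1,T=1): P(S|T) = (5/24)/(5/12) = 1/2;  -(5/24)·log₂(1/2) = 0.2083
  (S=1,T=2): P(S|T) = (1/12)/(5/24) = 2/5;  -(1/12)·log₂(2/5) = 0.1102
H(S|T) = 0.0000 + 0.2083 + 0.0921 + 0.2083 + 0.1102
  = 0.6189 bits

H(S,T) = H(T) + H(S|T) = 1.5284 + 0.6189 = 2.1473 bits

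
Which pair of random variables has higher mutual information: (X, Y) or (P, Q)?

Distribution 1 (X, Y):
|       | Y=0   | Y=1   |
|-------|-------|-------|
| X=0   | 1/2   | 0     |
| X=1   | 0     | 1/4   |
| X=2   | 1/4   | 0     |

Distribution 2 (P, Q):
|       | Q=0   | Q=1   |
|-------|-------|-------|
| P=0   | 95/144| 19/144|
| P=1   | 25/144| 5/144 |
Distribution 1 (X, Y):
Marginal P(X) (row sums):
  P(X=0) = 1/2 + 0 = 1/2
  P(X=1) = 0 + 1/4 = 1/4
  P(X=2) = 1/4 + 0 = 1/4
Marginal P(Y) (column sums):
  P(Y=0) = 1/2 + 0 + 1/4 = 3/4
  P(Y=1) = 0 + 1/4 + 0 = 1/4

H(X) = -[(1/2)·log₂(1/2) + (1/4)·log₂(1/4) + (1/4)·log₂(1/4)]
  = 0.5000 + 0.5000 + 0.5000
  = 1.5000 bits
H(Y) = -[(3/4)·log₂(3/4) + (1/4)·log₂(1/4)]
  = 0.3113 + 0.5000
  = 0.8113 bits
H(X,Y) = -[(1/2)·log₂(1/2) + (1/4)·log₂(1/4) + (1/4)·log₂(1/4)]
  = 0.5000 + 0.5000 + 0.5000
  = 1.5000 bits

I(X;Y) = H(X) + H(Y) - H(X,Y)
  = 1.5000 + 0.8113 - 1.5000
  = 0.8113 bits

Distribution 2 (P, Q):
Marginal P(P) (row sums):
  P(P=0) = 95/144 + 19/144 = 19/24
  P(P=1) = 25/144 + 5/144 = 5/24
Marginal P(Q) (column sums):
  P(Q=0) = 95/144 + 25/144 = 5/6
  P(Q=1) = 19/144 + 5/144 = 1/6

H(P) = -[(19/24)·log₂(19/24) + (5/24)·log₂(5/24)]
  = 0.2668 + 0.4715
  = 0.7383 bits
H(Q) = -[(5/6)·log₂(5/6) + (1/6)·log₂(1/6)]
  = 0.2192 + 0.4308
  = 0.6500 bits
H(P,Q) = -[(95/144)·log₂(95/144) + (19/144)·log₂(19/144) + (25/144)·log₂(25/144) + (5/144)·log₂(5/144)]
  = 0.3959 + 0.3855 + 0.4386 + 0.1683
  = 1.3883 bits

I(P;Q) = H(P) + H(Q) - H(P,Q)
  = 0.7383 + 0.6500 - 1.3883
  = 0.0000 bits

I(X;Y) = 0.8113 bits > I(P;Q) = 0.0000 bits, so (X, Y) has the higher mutual information (stronger dependence).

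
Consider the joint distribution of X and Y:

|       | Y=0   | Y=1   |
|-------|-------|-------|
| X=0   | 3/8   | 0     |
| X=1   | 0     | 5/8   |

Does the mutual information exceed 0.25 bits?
Marginal P(X) (row sums):
  P(X=0) = 3/8 + 0 = 3/8
  P(X=1) = 0 + 5/8 = 5/8
Marginal P(Y) (column sums):
  P(Y=0) = 3/8 + 0 = 3/8
  P(Y=1) = 0 + 5/8 = 5/8

H(X) = -[(3/8)·log₂(3/8) + (5/8)·log₂(5/8)]
  = 0.5306 + 0.4238
  = 0.9544 bits
H(Y) = -[(3/8)·log₂(3/8) + (5/8)·log₂(5/8)]
  = 0.5306 + 0.4238
  = 0.9544 bits
H(X,Y) = -[(3/8)·log₂(3/8) + (5/8)·log₂(5/8)]
  = 0.5306 + 0.4238
  = 0.9544 bits

I(X;Y) = H(X) + H(Y) - H(X,Y)
  = 0.9544 + 0.9544 - 0.9544
  = 0.9544 bits

Yes. I(X;Y) = 0.9544 bits, which is > 0.25 bits.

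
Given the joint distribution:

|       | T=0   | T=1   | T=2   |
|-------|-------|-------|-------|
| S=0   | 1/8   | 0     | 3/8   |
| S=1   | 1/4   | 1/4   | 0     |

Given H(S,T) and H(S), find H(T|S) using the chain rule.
From the chain rule: H(S,T) = H(S) + H(T|S)
Therefore: H(T|S) = H(S,T) - H(S)

H(S,T) = -[(1/8)·log₂(1/8) + (3/8)·log₂(3/8) + (1/4)·log₂(1/4) + (1/4)·log₂(1/4)]
  = 0.3750 + 0.5306 + 0.5000 + 0.5000
  = 1.9056 bits
Marginal P(S) (row sums):
  P(S=0) = 1/8 + 0 + 3/8 = 1/2
  P(S=1) = 1/4 + 1/4 + 0 = 1/2
H(S) = -[(1/2)·log₂(1/2) + (1/2)·log₂(1/2)]
  = 0.5000 + 0.5000
  = 1.0000 bits

H(T|S) = 1.9056 - 1.0000 = 0.9056 bits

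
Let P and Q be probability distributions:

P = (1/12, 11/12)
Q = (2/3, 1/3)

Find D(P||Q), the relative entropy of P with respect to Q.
D(P||Q) = Σ P(i) log₂(P(i)/Q(i))
  i=0: (1/12) × log₂((1/12)/(2/3)) = (1/12) × log₂(1/8) = -0.2500
  i=1: (11/12) × log₂((11/12)/(1/3)) = (11/12) × log₂(11/4) = 1.3378
D(P||Q) = -0.2500 + 1.3378
  = 1.0878 bits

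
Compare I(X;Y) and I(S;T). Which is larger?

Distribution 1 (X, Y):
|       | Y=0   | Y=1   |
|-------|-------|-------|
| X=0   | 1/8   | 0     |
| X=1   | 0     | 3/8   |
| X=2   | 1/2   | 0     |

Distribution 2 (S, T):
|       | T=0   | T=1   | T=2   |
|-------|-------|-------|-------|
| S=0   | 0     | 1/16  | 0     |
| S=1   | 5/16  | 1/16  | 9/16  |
Distribution 1 (X, Y):
Marginal P(X) (row sums):
  P(X=0) = 1/8 + 0 = 1/8
  P(X=1) = 0 + 3/8 = 3/8
  P(X=2) = 1/2 + 0 = 1/2
Marginal P(Y) (column sums):
  P(Y=0) = 1/8 + 0 + 1/2 = 5/8
  P(Y=1) = 0 + 3/8 + 0 = 3/8

H(X) = -[(1/8)·log₂(1/8) + (3/8)·log₂(3/8) + (1/2)·log₂(1/2)]
  = 0.3750 + 0.5306 + 0.5000
  = 1.4056 bits
H(Y) = -[(5/8)·log₂(5/8) + (3/8)·log₂(3/8)]
  = 0.4238 + 0.5306
  = 0.9544 bits
H(X,Y) = -[(1/8)·log₂(1/8) + (3/8)·log₂(3/8) + (1/2)·log₂(1/2)]
  = 0.3750 + 0.5306 + 0.5000
  = 1.4056 bits

I(X;Y) = H(X) + H(Y) - H(X,Y)
  = 1.4056 + 0.9544 - 1.4056
  = 0.9544 bits

Distribution 2 (S, T):
Marginal P(S) (row sums):
  P(S=0) = 0 + 1/16 + 0 = 1/16
  P(S=1) = 5/16 + 1/16 + 9/16 = 15/16
Marginal P(T) (column sums):
  P(T=0) = 0 + 5/16 = 5/16
  P(T=1) = 1/16 + 1/16 = 1/8
  P(T=2) = 0 + 9/16 = 9/16

H(S) = -[(1/16)·log₂(1/16) + (15/16)·log₂(15/16)]
  = 0.2500 + 0.0873
  = 0.3373 bits
H(T) = -[(5/16)·log₂(5/16) + (1/8)·log₂(1/8) + (9/16)·log₂(9/16)]
  = 0.5244 + 0.3750 + 0.4669
  = 1.3663 bits
H(S,T) = -[(1/16)·log₂(1/16) + (5/16)·log₂(5/16) + (1/16)·log₂(1/16) + (9/16)·log₂(9/16)]
  = 0.2500 + 0.5244 + 0.2500 + 0.4669
  = 1.4913 bits

I(S;T) = H(S) + H(T) - H(S,T)
  = 0.3373 + 1.3663 - 1.4913
  = 0.2123 bits

I(X;Y) = 0.9544 bits > I(S;T) = 0.2123 bits, so (X, Y) has the higher mutual information (stronger dependence).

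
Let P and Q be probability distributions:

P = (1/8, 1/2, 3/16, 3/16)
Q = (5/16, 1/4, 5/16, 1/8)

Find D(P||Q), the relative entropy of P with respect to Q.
D(P||Q) = Σ P(i) log₂(P(i)/Q(i))
  i=0: (1/8) × log₂((1/8)/(5/16)) = (1/8) × log₂(2/5) = -0.1652
  i=1: (1/2) × log₂((1/2)/(1/4)) = (1/2) × log₂(2) = 0.5000
  i=2: (3/16) × log₂((3/16)/(5/16)) = (3/16) × log₂(3/5) = -0.1382
  i=3: (3/16) × log₂((3/16)/(1/8)) = (3/16) × log₂(3/2) = 0.1097
D(P||Q) = -0.1652 + 0.5000 - 0.1382 + 0.1097
  = 0.3063 bits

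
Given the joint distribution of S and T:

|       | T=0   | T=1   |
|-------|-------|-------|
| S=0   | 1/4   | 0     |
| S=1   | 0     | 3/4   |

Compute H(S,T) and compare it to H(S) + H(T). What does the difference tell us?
Marginal P(S) (row sums):
  P(S=0) = 1/4 + 0 = 1/4
  P(S=1) = 0 + 3/4 = 3/4
Marginal P(T) (column sums):
  P(T=0) = 1/4 + 0 = 1/4
  P(T=1) = 0 + 3/4 = 3/4

H(S,T) = -[(1/4)·log₂(1/4) + (3/4)·log₂(3/4)]
  = 0.5000 + 0.3113
  = 0.8113 bits
H(S) = -[(1/4)·log₂(1/4) + (3/4)·log₂(3/4)]
  = 0.5000 + 0.3113
  = 0.8113 bits
H(T) = -[(1/4)·log₂(1/4) + (3/4)·log₂(3/4)]
  = 0.5000 + 0.3113
  = 0.8113 bits

H(S) + H(T) = 0.8113 + 0.8113 = 1.6226 bits
Difference: H(S) + H(T) - H(S,T) = 1.6226 - 0.8113 = 0.8113 bits = I(S;T)

The difference is the mutual information; it is positive here, so S and T are dependent (knowing one reduces uncertainty about the other by 0.8113 bits).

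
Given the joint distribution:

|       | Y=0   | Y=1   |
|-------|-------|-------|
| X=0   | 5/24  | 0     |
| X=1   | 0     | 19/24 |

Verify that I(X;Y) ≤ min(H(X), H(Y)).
Marginal P(X) (row sums):
  P(X=0) = 5/24 + 0 = 5/24
  P(X=1) = 0 + 19/24 = 19/24
Marginal P(Y) (column sums):
  P(Y=0) = 5/24 + 0 = 5/24
  P(Y=1) = 0 + 19/24 = 19/24

H(X) = -[(5/24)·log₂(5/24) + (19/24)·log₂(19/24)]
  = 0.4715 + 0.2668
  = 0.7383 bits
H(Y) = -[(5/24)·log₂(5/24) + (19/24)·log₂(19/24)]
  = 0.4715 + 0.2668
  = 0.7383 bits
H(X,Y) = -[(5/24)·log₂(5/24) + (19/24)·log₂(19/24)]
  = 0.4715 + 0.2668
  = 0.7383 bits

I(X;Y) = H(X) + H(Y) - H(X,Y)
  = 0.7383 + 0.7383 - 0.7383
  = 0.7383 bits

min(H(X), H(Y)) = min(0.7383, 0.7383) = 0.7383 bits
Since 0.7383 ≤ 0.7383, the bound is satisfied ✓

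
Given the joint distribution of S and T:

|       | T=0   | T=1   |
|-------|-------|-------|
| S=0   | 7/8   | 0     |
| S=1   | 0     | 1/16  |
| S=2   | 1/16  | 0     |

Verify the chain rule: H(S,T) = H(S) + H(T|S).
Left side:
H(S,T) = -[(7/8)·log₂(7/8) + (1/16)·log₂(1/16) + (1/16)·log₂(1/16)]
  = 0.1686 + 0.2500 + 0.2500
  = 0.6686 bits

Right side:
Marginal P(S) (row sums):
  P(S=0) = 7/8 + 0 = 7/8
  P(S=1) = 0 + 1/16 = 1/16
  P(S=2) = 1/16 + 0 = 1/16
H(S) = -[(7/8)·log₂(7/8) + (1/16)·log₂(1/16) + (1/16)·log₂(1/16)]
  = 0.1686 + 0.2500 + 0.2500
  = 0.6686 bits
H(T|S) = -Σ P(S,T)·log₂ P(T|S), where P(T|S) = P(S,T) / P(S)
  (cells with P(S,T) = 0 contribute 0)
  (S=0,T=0): P(T|S) = (7/8)/(7/8) = 1;  -(7/8)·log₂(1) = 0.0000
  (S=1,T=1): P(T|S) = (1/16)/(1/16) = 1;  -(1/16)·log₂(1) = 0.0000
  (S=2,T=0): P(T|S) = (1/16)/(1/16) = 1;  -(1/16)·log₂(1) = 0.0000
H(T|S) = 0.0000 + 0.0000 + 0.0000
  = 0.0000 bits
H(S) + H(T|S) = 0.6686 + 0.0000 = 0.6686 bits

Both sides equal 0.6686 bits, so the chain rule holds ✓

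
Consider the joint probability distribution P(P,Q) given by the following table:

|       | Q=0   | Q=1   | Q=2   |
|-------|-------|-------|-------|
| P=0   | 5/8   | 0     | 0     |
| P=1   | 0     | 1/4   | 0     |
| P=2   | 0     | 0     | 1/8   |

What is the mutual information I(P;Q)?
Marginal P(P) (row sums):
  P(P=0) = 5/8 + 0 + 0 = 5/8
  P(P=1) = 0 + 1/4 + 0 = 1/4
  P(P=2) = 0 + 0 + 1/8 = 1/8
Marginal P(Q) (column sums):
  P(Q=0) = 5/8 + 0 + 0 = 5/8
  P(Q=1) = 0 + 1/4 + 0 = 1/4
  P(Q=2) = 0 + 0 + 1/8 = 1/8

H(P) = -[(5/8)·log₂(5/8) + (1/4)·log₂(1/4) + (1/8)·log₂(1/8)]
  = 0.4238 + 0.5000 + 0.3750
  = 1.2988 bits
H(Q) = -[(5/8)·log₂(5/8) + (1/4)·log₂(1/4) + (1/8)·log₂(1/8)]
  = 0.4238 + 0.5000 + 0.3750
  = 1.2988 bits
H(P,Q) = -[(5/8)·log₂(5/8) + (1/4)·log₂(1/4) + (1/8)·log₂(1/8)]
  = 0.4238 + 0.5000 + 0.3750
  = 1.2988 bits

I(P;Q) = H(P) + H(Q) - H(P,Q)
  = 1.2988 + 1.2988 - 1.2988
  = 1.2988 bits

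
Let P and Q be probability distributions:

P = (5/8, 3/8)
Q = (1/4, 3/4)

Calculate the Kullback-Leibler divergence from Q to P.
D(P||Q) = Σ P(i) log₂(P(i)/Q(i))
  i=0: (5/8) × log₂((5/8)/(1/4)) = (5/8) × log₂(5/2) = 0.8262
  i=1: (3/8) × log₂((3/8)/(3/4)) = (3/8) × log₂(1/2) = -0.3750
D(P||Q) = 0.8262 - 0.3750
  = 0.4512 bits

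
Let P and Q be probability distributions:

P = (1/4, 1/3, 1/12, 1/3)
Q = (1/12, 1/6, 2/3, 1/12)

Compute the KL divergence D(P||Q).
D(P||Q) = Σ P(i) log₂(P(i)/Q(i))
  i=0: (1/4) × log₂((1/4)/(1/12)) = (1/4) × log₂(3) = 0.3962
  i=1: (1/3) × log₂((1/3)/(1/6)) = (1/3) × log₂(2) = 0.3333
  i=2: (1/12) × log₂((1/12)/(2/3)) = (1/12) × log₂(1/8) = -0.2500
  i=3: (1/3) × log₂((1/3)/(1/12)) = (1/3) × log₂(4) = 0.6667
D(P||Q) = 0.3962 + 0.3333 - 0.2500 + 0.6667
  = 1.1462 bits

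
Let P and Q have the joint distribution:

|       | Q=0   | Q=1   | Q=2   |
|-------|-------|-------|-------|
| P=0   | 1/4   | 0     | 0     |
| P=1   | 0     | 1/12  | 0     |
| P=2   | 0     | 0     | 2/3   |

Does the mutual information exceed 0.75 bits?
Marginal P(P) (row sums):
  P(P=0) = 1/4 + 0 + 0 = 1/4
  P(P=1) = 0 + 1/12 + 0 = 1/12
  P(P=2) = 0 + 0 + 2/3 = 2/3
Marginal P(Q) (column sums):
  P(Q=0) = 1/4 + 0 + 0 = 1/4
  P(Q=1) = 0 + 1/12 + 0 = 1/12
  P(Q=2) = 0 + 0 + 2/3 = 2/3

H(P) = -[(1/4)·log₂(1/4) + (1/12)·log₂(1/12) + (2/3)·log₂(2/3)]
  = 0.5000 + 0.2987 + 0.3900
  = 1.1887 bits
H(Q) = -[(1/4)·log₂(1/4) + (1/12)·log₂(1/12) + (2/3)·log₂(2/3)]
  = 0.5000 + 0.2987 + 0.3900
  = 1.1887 bits
H(P,Q) = -[(1/4)·log₂(1/4) + (1/12)·log₂(1/12) + (2/3)·log₂(2/3)]
  = 0.5000 + 0.2987 + 0.3900
  = 1.1887 bits

I(P;Q) = H(P) + H(Q) - H(P,Q)
  = 1.1887 + 1.1887 - 1.1887
  = 1.1887 bits

Yes. I(P;Q) = 1.1887 bits, which is > 0.75 bits.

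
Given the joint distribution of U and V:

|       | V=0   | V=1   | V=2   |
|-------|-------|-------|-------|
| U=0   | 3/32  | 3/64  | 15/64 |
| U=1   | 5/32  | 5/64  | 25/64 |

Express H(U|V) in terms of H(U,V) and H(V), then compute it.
H(U|V) = H(U,V) - H(V)

Marginal P(V) (column sums):
  P(V=0) = 3/32 + 5/32 = 1/4
  P(V=1) = 3/64 + 5/64 = 1/8
  P(V=2) = 15/64 + 25/64 = 5/8

H(U,V) = -[(3/32)·log₂(3/32) + (3/64)·log₂(3/64) + (15/64)·log₂(15/64) + (5/32)·log₂(5/32) + (5/64)·log₂(5/64) + (25/64)·log₂(25/64)]
  = 0.3202 + 0.2070 + 0.4906 + 0.4184 + 0.2873 + 0.5297
  = 2.2532 bits
H(V) = -[(1/4)·log₂(1/4) + (1/8)·log₂(1/8) + (5/8)·log₂(5/8)]
  = 0.5000 + 0.3750 + 0.4238
  = 1.2988 bits

H(U|V) = 2.2532 - 1.2988 = 0.9544 bits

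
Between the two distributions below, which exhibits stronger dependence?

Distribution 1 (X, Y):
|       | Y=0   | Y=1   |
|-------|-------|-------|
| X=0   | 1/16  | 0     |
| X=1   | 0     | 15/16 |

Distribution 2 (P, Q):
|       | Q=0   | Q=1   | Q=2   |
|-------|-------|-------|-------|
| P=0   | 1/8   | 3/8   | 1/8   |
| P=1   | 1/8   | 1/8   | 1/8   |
Distribution 1 (X, Y):
Marginal P(X) (row sums):
  P(X=0) = 1/16 + 0 = 1/16
  P(X=1) = 0 + 15/16 = 15/16
Marginal P(Y) (column sums):
  P(Y=0) = 1/16 + 0 = 1/16
  P(Y=1) = 0 + 15/16 = 15/16

H(X) = -[(1/16)·log₂(1/16) + (15/16)·log₂(15/16)]
  = 0.2500 + 0.0873
  = 0.3373 bits
H(Y) = -[(1/16)·log₂(1/16) + (15/16)·log₂(15/16)]
  = 0.2500 + 0.0873
  = 0.3373 bits
H(X,Y) = -[(1/16)·log₂(1/16) + (15/16)·log₂(15/16)]
  = 0.2500 + 0.0873
  = 0.3373 bits

I(X;Y) = H(X) + H(Y) - H(X,Y)
  = 0.3373 + 0.3373 - 0.3373
  = 0.3373 bits

Distribution 2 (P, Q):
Marginal P(P) (row sums):
  P(P=0) = 1/8 + 3/8 + 1/8 = 5/8
  P(P=1) = 1/8 + 1/8 + 1/8 = 3/8
Marginal P(Q) (column sums):
  P(Q=0) = 1/8 + 1/8 = 1/4
  P(Q=1) = 3/8 + 1/8 = 1/2
  P(Q=2) = 1/8 + 1/8 = 1/4

H(P) = -[(5/8)·log₂(5/8) + (3/8)·log₂(3/8)]
  = 0.4238 + 0.5306
  = 0.9544 bits
H(Q) = -[(1/4)·log₂(1/4) + (1/2)·log₂(1/2) + (1/4)·log₂(1/4)]
  = 0.5000 + 0.5000 + 0.5000
  = 1.5000 bits
H(P,Q) = -[(1/8)·log₂(1/8) + (3/8)·log₂(3/8) + (1/8)·log₂(1/8) + (1/8)·log₂(1/8) + (1/8)·log₂(1/8) + (1/8)·log₂(1/8)]
  = 0.3750 + 0.5306 + 0.3750 + 0.3750 + 0.3750 + 0.3750
  = 2.4056 bits

I(P;Q) = H(P) + H(Q) - H(P,Q)
  = 0.9544 + 1.5000 - 2.4056
  = 0.0488 bits

I(X;Y) = 0.3373 bits > I(P;Q) = 0.0488 bits, so (X, Y) has the higher mutual information (stronger dependence).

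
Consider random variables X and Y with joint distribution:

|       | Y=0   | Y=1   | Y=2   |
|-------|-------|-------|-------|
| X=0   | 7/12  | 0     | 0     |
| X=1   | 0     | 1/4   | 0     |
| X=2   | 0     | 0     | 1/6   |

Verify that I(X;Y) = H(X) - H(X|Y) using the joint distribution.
Left side, from I(X;Y) = H(X) + H(Y) - H(X,Y):
Marginal P(X) (row sums):
  P(X=0) = 7/12 + 0 + 0 = 7/12
  P(X=1) = 0 + 1/4 + 0 = 1/4
  P(X=2) = 0 + 0 + 1/6 = 1/6
Marginal P(Y) (column sums):
  P(Y=0) = 7/12 + 0 + 0 = 7/12
  P(Y=1) = 0 + 1/4 + 0 = 1/4
  P(Y=2) = 0 + 0 + 1/6 = 1/6

H(X) = -[(7/12)·log₂(7/12) + (1/4)·log₂(1/4) + (1/6)·log₂(1/6)]
  = 0.4536 + 0.5000 + 0.4308
  = 1.3844 bits
H(Y) = -[(7/12)·log₂(7/12) + (1/4)·log₂(1/4) + (1/6)·log₂(1/6)]
  = 0.4536 + 0.5000 + 0.4308
  = 1.3844 bits
H(X,Y) = -[(7/12)·log₂(7/12) + (1/4)·log₂(1/4) + (1/6)·log₂(1/6)]
  = 0.4536 + 0.5000 + 0.4308
  = 1.3844 bits

I(X;Y) = H(X) + H(Y) - H(X,Y)
  = 1.3844 + 1.3844 - 1.3844
  = 1.3844 bits

Right side, with H(X|Y) computed directly from the conditional probabilities:
H(X|Y) = -Σ P(X,Y)·log₂ P(X|Y), where P(X|Y) = P(X,Y) / P(Y)
  (cells with P(X,Y) = 0 contribute 0)
  (X=0,Y=0): P(X|Y) = (7/12)/(7/12) = 1;  -(7/12)·log₂(1) = 0.0000
  (X=1,Y=1): P(X|Y) = (1/4)/(1/4) = 1;  -(1/4)·log₂(1) = 0.0000
  (X=2,Y=2): P(X|Y) = (1/6)/(1/6) = 1;  -(1/6)·log₂(1) = 0.0000
H(X|Y) = 0.0000 + 0.0000 + 0.0000
  = 0.0000 bits
H(X) - H(X|Y) = 1.3844 - 0.0000 = 1.3844 bits

Both sides equal 1.3844 bits, so I(X;Y) = H(X) - H(X|Y) ✓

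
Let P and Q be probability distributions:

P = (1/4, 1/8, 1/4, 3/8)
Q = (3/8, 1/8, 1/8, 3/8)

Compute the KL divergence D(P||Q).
D(P||Q) = Σ P(i) log₂(P(i)/Q(i))
  i=0: (1/4) × log₂((1/4)/(3/8)) = (1/4) × log₂(2/3) = -0.1462
  i=1: (1/8) × log₂((1/8)/(1/8)) = (1/8) × log₂(1) = 0.0000
  i=2: (1/4) × log₂((1/4)/(1/8)) = (1/4) × log₂(2) = 0.2500
  i=3: (3/8) × log₂((3/8)/(3/8)) = (3/8) × log₂(1) = 0.0000
D(P||Q) = -0.1462 + 0.0000 + 0.2500 + 0.0000
  = 0.1038 bits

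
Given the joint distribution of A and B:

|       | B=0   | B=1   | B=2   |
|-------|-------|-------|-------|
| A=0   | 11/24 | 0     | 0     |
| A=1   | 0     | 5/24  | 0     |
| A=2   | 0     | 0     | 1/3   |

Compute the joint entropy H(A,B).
H(A,B) = -Σ P(A,B) log₂ P(A,B), summed over the non-zero cells:
H(A,B) = -[(11/24)·log₂(11/24) + (5/24)·log₂(5/24) + (1/3)·log₂(1/3)]
  = 0.5159 + 0.4715 + 0.5283
  = 1.5157 bits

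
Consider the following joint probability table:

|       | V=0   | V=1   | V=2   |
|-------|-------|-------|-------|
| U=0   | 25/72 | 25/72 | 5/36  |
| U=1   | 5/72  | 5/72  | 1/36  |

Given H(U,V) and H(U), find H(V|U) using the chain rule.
From the chain rule: H(U,V) = H(U) + H(V|U)
Therefore: H(V|U) = H(U,V) - H(U)

H(U,V) = -[(25/72)·log₂(25/72) + (25/72)·log₂(25/72) + (5/36)·log₂(5/36) + (5/72)·log₂(5/72) + (5/72)·log₂(5/72) + (1/36)·log₂(1/36)]
  = 0.5299 + 0.5299 + 0.3956 + 0.2672 + 0.2672 + 0.1436
  = 2.1334 bits
Marginal P(U) (row sums):
  P(U=0) = 25/72 + 25/72 + 5/36 = 5/6
  P(U=1) = 5/72 + 5/72 + 1/36 = 1/6
H(U) = -[(5/6)·log₂(5/6) + (1/6)·log₂(1/6)]
  = 0.2192 + 0.4308
  = 0.6500 bits

H(V|U) = 2.1334 - 0.6500 = 1.4834 bits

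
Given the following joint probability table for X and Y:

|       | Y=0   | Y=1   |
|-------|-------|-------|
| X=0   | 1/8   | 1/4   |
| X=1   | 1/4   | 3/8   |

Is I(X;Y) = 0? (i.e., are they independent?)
Marginal P(X) (row sums):
  P(X=0) = 1/8 + 1/4 = 3/8
  P(X=1) = 1/4 + 3/8 = 5/8
Marginal P(Y) (column sums):
  P(Y=0) = 1/8 + 1/4 = 3/8
  P(Y=1) = 1/4 + 3/8 = 5/8

X and Y are independent iff P(X=i,Y=j) = P(X=i)·P(Y=j) for every cell.
  P(X=0)·P(Y=0) = 3/8 × 3/8 = 9/64, but P(X=0,Y=0) = 1/8 ✗

No, X and Y are not independent. Quantitatively, I(X;Y) > 0:

H(X) = -[(3/8)·log₂(3/8) + (5/8)·log₂(5/8)]
  = 0.5306 + 0.4238
  = 0.9544 bits
H(Y) = -[(3/8)·log₂(3/8) + (5/8)·log₂(5/8)]
  = 0.5306 + 0.4238
  = 0.9544 bits
H(X,Y) = -[(1/8)·log₂(1/8) + (1/4)·log₂(1/4) + (1/4)·log₂(1/4) + (3/8)·log₂(3/8)]
  = 0.3750 + 0.5000 + 0.5000 + 0.5306
  = 1.9056 bits
I(X;Y) = H(X) + H(Y) - H(X,Y) = 0.9544 + 0.9544 - 1.9056 = 0.0032 bits > 0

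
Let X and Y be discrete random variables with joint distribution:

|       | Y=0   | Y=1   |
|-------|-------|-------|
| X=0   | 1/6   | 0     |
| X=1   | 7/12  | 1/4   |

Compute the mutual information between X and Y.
Marginal P(X) (row sums):
  P(X=0) = 1/6 + 0 = 1/6
  P(X=1) = 7/12 + 1/4 = 5/6
Marginal P(Y) (column sums):
  P(Y=0) = 1/6 + 7/12 = 3/4
  P(Y=1) = 0 + 1/4 = 1/4

H(X) = -[(1/6)·log₂(1/6) + (5/6)·log₂(5/6)]
  = 0.4308 + 0.2192
  = 0.6500 bits
H(Y) = -[(3/4)·log₂(3/4) + (1/4)·log₂(1/4)]
  = 0.3113 + 0.5000
  = 0.8113 bits
H(X,Y) = -[(1/6)·log₂(1/6) + (7/12)·log₂(7/12) + (1/4)·log₂(1/4)]
  = 0.4308 + 0.4536 + 0.5000
  = 1.3844 bits

I(X;Y) = H(X) + H(Y) - H(X,Y)
  = 0.6500 + 0.8113 - 1.3844
  = 0.0769 bits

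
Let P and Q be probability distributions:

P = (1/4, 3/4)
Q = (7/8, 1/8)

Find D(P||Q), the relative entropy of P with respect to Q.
D(P||Q) = Σ P(i) log₂(P(i)/Q(i))
  i=0: (1/4) × log₂((1/4)/(7/8)) = (1/4) × log₂(2/7) = -0.4518
  i=1: (3/4) × log₂((3/4)/(1/8)) = (3/4) × log₂(6) = 1.9387
D(P||Q) = -0.4518 + 1.9387
  = 1.4869 bits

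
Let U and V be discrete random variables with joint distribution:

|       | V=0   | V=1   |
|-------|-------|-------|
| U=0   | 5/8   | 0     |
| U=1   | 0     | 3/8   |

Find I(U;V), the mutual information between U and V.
Marginal P(U) (row sums):
  P(U=0) = 5/8 + 0 = 5/8
  P(U=1) = 0 + 3/8 = 3/8
Marginal P(V) (column sums):
  P(V=0) = 5/8 + 0 = 5/8
  P(V=1) = 0 + 3/8 = 3/8

H(U) = -[(5/8)·log₂(5/8) + (3/8)·log₂(3/8)]
  = 0.4238 + 0.5306
  = 0.9544 bits
H(V) = -[(5/8)·log₂(5/8) + (3/8)·log₂(3/8)]
  = 0.4238 + 0.5306
  = 0.9544 bits
H(U,V) = -[(5/8)·log₂(5/8) + (3/8)·log₂(3/8)]
  = 0.4238 + 0.5306
  = 0.9544 bits

I(U;V) = H(U) + H(V) - H(U,V)
  = 0.9544 + 0.9544 - 0.9544
  = 0.9544 bits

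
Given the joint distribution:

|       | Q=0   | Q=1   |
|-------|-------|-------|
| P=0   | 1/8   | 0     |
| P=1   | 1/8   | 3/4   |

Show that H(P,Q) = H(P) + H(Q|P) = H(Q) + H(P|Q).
Marginal P(P) (row sums):
  P(P=0) = 1/8 + 0 = 1/8
  P(P=1) = 1/8 + 3/4 = 7/8
Marginal P(Q) (column sums):
  P(Q=0) = 1/8 + 1/8 = 1/4
  P(Q=1) = 0 + 3/4 = 3/4

Decomposition 1: H(P) + H(Q|P)
H(P) = -[(1/8)·log₂(1/8) + (7/8)·log₂(7/8)]
  = 0.3750 + 0.1686
  = 0.5436 bits
H(Q|P) = -Σ P(P,Q)·log₂ P(Q|P), where P(Q|P) = P(P,Q) / P(P)
  (cells with P(P,Q) = 0 contribute 0)
  (P=0,Q=0): P(Q|P) = (1/8)/(1/8) = 1;  -(1/8)·log₂(1) = 0.0000
  (P=1,Q=0): P(Q|P) = (1/8)/(7/8) = 1/7;  -(1/8)·log₂(1/7) = 0.3509
  (P=1,Q=1): P(Q|P) = (3/4)/(7/8) = 6/7;  -(3/4)·log₂(6/7) = 0.1668
H(Q|P) = 0.0000 + 0.3509 + 0.1668
  = 0.5177 bits
H(P) + H(Q|P) = 0.5436 + 0.5177 = 1.0613 bits

Decomposition 2: H(Q) + H(P|Q)
H(Q) = -[(1/4)·log₂(1/4) + (3/4)·log₂(3/4)]
  = 0.5000 + 0.3113
  = 0.8113 bits
H(P|Q) = -Σ P(P,Q)·log₂ P(P|Q), where P(P|Q) = P(P,Q) / P(Q)
  (cells with P(P,Q) = 0 contribute 0)
  (P=0,Q=0): P(P|Q) = (1/8)/(1/4) = 1/2;  -(1/8)·log₂(1/2) = 0.1250
  (P=1,Q=0): P(P|Q) = (1/8)/(1/4) = 1/2;  -(1/8)·log₂(1/2) = 0.1250
  (P=1,Q=1): P(P|Q) = (3/4)/(3/4) = 1;  -(3/4)·log₂(1) = 0.0000
H(P|Q) = 0.1250 + 0.1250 + 0.0000
  = 0.2500 bits
H(Q) + H(P|Q) = 0.8113 + 0.2500 = 1.0613 bits

Direct computation of the joint entropy:
H(P,Q) = -[(1/8)·log₂(1/8) + (1/8)·log₂(1/8) + (3/4)·log₂(3/4)]
  = 0.3750 + 0.3750 + 0.3113
  = 1.0613 bits

All three agree: H(P,Q) = 1.0613 bits ✓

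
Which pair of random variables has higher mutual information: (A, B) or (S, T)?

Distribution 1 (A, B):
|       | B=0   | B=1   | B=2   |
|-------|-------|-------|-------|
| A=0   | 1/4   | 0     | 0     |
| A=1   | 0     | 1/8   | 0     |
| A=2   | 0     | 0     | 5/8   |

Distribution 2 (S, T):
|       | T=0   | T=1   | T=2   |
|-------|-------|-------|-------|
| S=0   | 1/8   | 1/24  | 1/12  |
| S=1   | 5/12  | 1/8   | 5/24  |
Distribution 1 (A, B):
Marginal P(A) (row sums):
  P(A=0) = 1/4 + 0 + 0 = 1/4
  P(A=1) = 0 + 1/8 + 0 = 1/8
  P(A=2) = 0 + 0 + 5/8 = 5/8
Marginal P(B) (column sums):
  P(B=0) = 1/4 + 0 + 0 = 1/4
  P(B=1) = 0 + 1/8 + 0 = 1/8
  P(B=2) = 0 + 0 + 5/8 = 5/8

H(A) = -[(1/4)·log₂(1/4) + (1/8)·log₂(1/8) + (5/8)·log₂(5/8)]
  = 0.5000 + 0.3750 + 0.4238
  = 1.2988 bits
H(B) = -[(1/4)·log₂(1/4) + (1/8)·log₂(1/8) + (5/8)·log₂(5/8)]
  = 0.5000 + 0.3750 + 0.4238
  = 1.2988 bits
H(A,B) = -[(1/4)·log₂(1/4) + (1/8)·log₂(1/8) + (5/8)·log₂(5/8)]
  = 0.5000 + 0.3750 + 0.4238
  = 1.2988 bits

I(A;B) = H(A) + H(B) - H(A,B)
  = 1.2988 + 1.2988 - 1.2988
  = 1.2988 bits

Distribution 2 (S, T):
Marginal P(S) (row sums):
  P(S=0) = 1/8 + 1/24 + 1/12 = 1/4
  P(S=1) = 5/12 + 1/8 + 5/24 = 3/4
Marginal P(T) (column sums):
  P(T=0) = 1/8 + 5/12 = 13/24
  P(T=1) = 1/24 + 1/8 = 1/6
  P(T=2) = 1/12 + 5/24 = 7/24

H(S) = -[(1/4)·log₂(1/4) + (3/4)·log₂(3/4)]
  = 0.5000 + 0.3113
  = 0.8113 bits
H(T) = -[(13/24)·log₂(13/24) + (1/6)·log₂(1/6) + (7/24)·log₂(7/24)]
  = 0.4791 + 0.4308 + 0.5185
  = 1.4284 bits
H(S,T) = -[(1/8)·log₂(1/8) + (1/24)·log₂(1/24) + (1/12)·log₂(1/12) + (5/12)·log₂(5/12) + (1/8)·log₂(1/8) + (5/24)·log₂(5/24)]
  = 0.3750 + 0.1910 + 0.2987 + 0.5263 + 0.3750 + 0.4715
  = 2.2375 bits

I(S;T) = H(S) + H(T) - H(S,T)
  = 0.8113 + 1.4284 - 2.2375
  = 0.0022 bits

I(A;B) = 1.2988 bits > I(S;T) = 0.0022 bits, so (A, B) has the higher mutual information (stronger dependence).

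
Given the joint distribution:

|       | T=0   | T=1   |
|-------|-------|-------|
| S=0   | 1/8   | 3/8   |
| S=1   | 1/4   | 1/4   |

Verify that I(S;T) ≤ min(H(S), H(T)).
Marginal P(S) (row sums):
  P(S=0) = 1/8 + 3/8 = 1/2
  P(S=1) = 1/4 + 1/4 = 1/2
Marginal P(T) (column sums):
  P(T=0) = 1/8 + 1/4 = 3/8
  P(T=1) = 3/8 + 1/4 = 5/8

H(S) = -[(1/2)·log₂(1/2) + (1/2)·log₂(1/2)]
  = 0.5000 + 0.5000
  = 1.0000 bits
H(T) = -[(3/8)·log₂(3/8) + (5/8)·log₂(5/8)]
  = 0.5306 + 0.4238
  = 0.9544 bits
H(S,T) = -[(1/8)·log₂(1/8) + (3/8)·log₂(3/8) + (1/4)·log₂(1/4) + (1/4)·log₂(1/4)]
  = 0.3750 + 0.5306 + 0.5000 + 0.5000
  = 1.9056 bits

I(S;T) = H(S) + H(T) - H(S,T)
  = 1.0000 + 0.9544 - 1.9056
  = 0.0488 bits

min(H(S), H(T)) = min(1.0000, 0.9544) = 0.9544 bits
Since 0.0488 ≤ 0.9544, the bound is satisfied ✓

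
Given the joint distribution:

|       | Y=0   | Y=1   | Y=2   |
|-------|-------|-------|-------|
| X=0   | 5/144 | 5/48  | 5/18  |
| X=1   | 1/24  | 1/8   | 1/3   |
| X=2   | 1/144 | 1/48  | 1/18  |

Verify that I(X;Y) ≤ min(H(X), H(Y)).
Marginal P(X) (row sums):
  P(X=0) = 5/144 + 5/48 + 5/18 = 5/12
  P(X=1) = 1/24 + 1/8 + 1/3 = 1/2
  P(X=2) = 1/144 + 1/48 + 1/18 = 1/12
Marginal P(Y) (column sums):
  P(Y=0) = 5/144 + 1/24 + 1/144 = 1/12
  P(Y=1) = 5/48 + 1/8 + 1/48 = 1/4
  P(Y=2) = 5/18 + 1/3 + 1/18 = 2/3

H(X) = -[(5/12)·log₂(5/12) + (1/2)·log₂(1/2) + (1/12)·log₂(1/12)]
  = 0.5263 + 0.5000 + 0.2987
  = 1.3250 bits
H(Y) = -[(1/12)·log₂(1/12) + (1/4)·log₂(1/4) + (2/3)·log₂(2/3)]
  = 0.2987 + 0.5000 + 0.3900
  = 1.1887 bits
H(X,Y) = -[(5/144)·log₂(5/144) + (5/48)·log₂(5/48) + (5/18)·log₂(5/18) + (1/24)·log₂(1/24) + (1/8)·log₂(1/8) + (1/3)·log₂(1/3) + (1/144)·log₂(1/144) + (1/48)·log₂(1/48) + (1/18)·log₂(1/18)]
  = 0.1683 + 0.3399 + 0.5133 + 0.1910 + 0.3750 + 0.5283 + 0.0498 + 0.1164 + 0.2317
  = 2.5137 bits

I(X;Y) = H(X) + H(Y) - H(X,Y)
  = 1.3250 + 1.1887 - 2.5137
  = 0.0000 bits

min(H(X), H(Y)) = min(1.3250, 1.1887) = 1.1887 bits
Since 0.0000 ≤ 1.1887, the bound is satisfied ✓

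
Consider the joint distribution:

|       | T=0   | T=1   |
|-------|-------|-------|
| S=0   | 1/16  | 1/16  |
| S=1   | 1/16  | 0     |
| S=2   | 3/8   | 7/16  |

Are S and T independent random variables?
Marginal P(S) (row sums):
  P(S=0) = 1/16 + 1/16 = 1/8
  P(S=1) = 1/16 + 0 = 1/16
  P(S=2) = 3/8 + 7/16 = 13/16
Marginal P(T) (column sums):
  P(T=0) = 1/16 + 1/16 + 3/8 = 1/2
  P(T=1) = 1/16 + 0 + 7/16 = 1/2

S and T are independent iff P(S=i,T=j) = P(S=i)·P(T=j) for every cell.
  P(S=1)·P(T=0) = 1/16 × 1/2 = 1/32, but P(S=1,T=0) = 1/16 ✗

No, S and T are not independent. Quantitatively, I(S;T) > 0:

H(S) = -[(1/8)·log₂(1/8) + (1/16)·log₂(1/16) + (13/16)·log₂(13/16)]
  = 0.3750 + 0.2500 + 0.2434
  = 0.8684 bits
H(T) = -[(1/2)·log₂(1/2) + (1/2)·log₂(1/2)]
  = 0.5000 + 0.5000
  = 1.0000 bits
H(S,T) = -[(1/16)·log₂(1/16) + (1/16)·log₂(1/16) + (1/16)·log₂(1/16) + (3/8)·log₂(3/8) + (7/16)·log₂(7/16)]
  = 0.2500 + 0.2500 + 0.2500 + 0.5306 + 0.5218
  = 1.8024 bits
I(S;T) = H(S) + H(T) - H(S,T) = 0.8684 + 1.0000 - 1.8024 = 0.0660 bits > 0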